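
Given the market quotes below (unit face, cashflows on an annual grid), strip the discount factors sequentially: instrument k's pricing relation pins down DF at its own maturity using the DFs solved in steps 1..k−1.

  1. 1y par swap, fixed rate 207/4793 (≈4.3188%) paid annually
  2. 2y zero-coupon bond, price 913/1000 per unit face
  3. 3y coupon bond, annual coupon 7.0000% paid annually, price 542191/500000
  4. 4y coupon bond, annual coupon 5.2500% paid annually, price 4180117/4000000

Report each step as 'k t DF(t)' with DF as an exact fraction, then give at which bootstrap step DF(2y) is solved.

1 1 4793/5000
2 2 913/1000
3 3 891/1000
4 4 8551/10000
DF(2y) is solved at step 2

step 1 [1y] swap r/1=207/4793: DF=(1 − 207/4793·(0))/(1+207/4793) = 4793/5000 ≈ 0.958600
step 2 [2y] zero: DF = P = 913/1000 ≈ 0.913000
step 3 [3y] bond c/1=7/100: DF=(542191/500000 − 7/100·(0.958600+0.913000))/(1+7/100) = 891/1000 ≈ 0.891000
step 4 [4y] bond c/1=21/400: DF=(4180117/4000000 − 21/400·(0.958600+0.913000+0.891000))/(1+21/400) = 8551/10000 ≈ 0.855100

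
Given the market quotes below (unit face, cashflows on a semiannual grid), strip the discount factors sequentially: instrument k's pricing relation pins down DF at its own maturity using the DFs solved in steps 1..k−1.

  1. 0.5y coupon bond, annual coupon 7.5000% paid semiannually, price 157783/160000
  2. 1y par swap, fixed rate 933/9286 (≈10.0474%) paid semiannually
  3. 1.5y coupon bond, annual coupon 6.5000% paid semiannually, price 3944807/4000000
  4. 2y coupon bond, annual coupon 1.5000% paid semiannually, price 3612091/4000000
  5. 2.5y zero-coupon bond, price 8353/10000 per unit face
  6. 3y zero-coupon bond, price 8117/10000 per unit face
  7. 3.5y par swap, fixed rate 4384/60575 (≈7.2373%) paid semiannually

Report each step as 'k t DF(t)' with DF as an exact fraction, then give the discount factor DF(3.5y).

step 1 [0.5y] bond c/2=3/80: DF=(157783/160000 − 3/80·(0))/(1+3/80) = 1901/2000 ≈ 0.950500
step 2 [1y] swap r/2=933/18572: DF=(1 − 933/18572·(0.950500))/(1+933/18572) = 9067/10000 ≈ 0.906700
step 3 [1.5y] bond c/2=13/400: DF=(3944807/4000000 − 13/400·(0.950500+0.906700))/(1+13/400) = 8967/10000 ≈ 0.896700
step 4 [2y] bond c/2=3/400: DF=(3612091/4000000 − 3/400·(0.950500+0.906700+0.896700))/(1+3/400) = 4379/5000 ≈ 0.875800
step 5 [2.5y] zero: DF = P = 8353/10000 ≈ 0.835300
step 6 [3y] zero: DF = P = 8117/10000 ≈ 0.811700
step 7 [3.5y] swap r/2=2192/60575: DF=(1 − 2192/60575·(0.950500+0.906700+0.896700+0.875800+0.835300+0.811700))/(1+2192/60575) = 488/625 ≈ 0.780800

1 1/2 1901/2000
2 1 9067/10000
3 3/2 8967/10000
4 2 4379/5000
5 5/2 8353/10000
6 3 8117/10000
7 7/2 488/625
DF(3.5y) = 488/625 ≈ 0.780800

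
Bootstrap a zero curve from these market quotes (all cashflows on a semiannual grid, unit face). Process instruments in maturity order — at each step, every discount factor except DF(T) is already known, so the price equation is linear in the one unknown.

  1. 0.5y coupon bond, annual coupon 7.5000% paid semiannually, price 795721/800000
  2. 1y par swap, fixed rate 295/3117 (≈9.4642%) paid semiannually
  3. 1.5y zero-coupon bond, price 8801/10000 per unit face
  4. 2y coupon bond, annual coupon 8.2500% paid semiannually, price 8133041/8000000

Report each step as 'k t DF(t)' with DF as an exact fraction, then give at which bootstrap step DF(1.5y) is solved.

1 1/2 9587/10000
2 1 1823/2000
3 3/2 8801/10000
4 2 4337/5000
DF(1.5y) is solved at step 3

step 1 [0.5y] bond c/2=3/80: DF=(795721/800000 − 3/80·(0))/(1+3/80) = 9587/10000 ≈ 0.958700
step 2 [1y] swap r/2=295/6234: DF=(1 − 295/6234·(0.958700))/(1+295/6234) = 1823/2000 ≈ 0.911500
step 3 [1.5y] zero: DF = P = 8801/10000 ≈ 0.880100
step 4 [2y] bond c/2=33/800: DF=(8133041/8000000 − 33/800·(0.958700+0.911500+0.880100))/(1+33/800) = 4337/5000 ≈ 0.867400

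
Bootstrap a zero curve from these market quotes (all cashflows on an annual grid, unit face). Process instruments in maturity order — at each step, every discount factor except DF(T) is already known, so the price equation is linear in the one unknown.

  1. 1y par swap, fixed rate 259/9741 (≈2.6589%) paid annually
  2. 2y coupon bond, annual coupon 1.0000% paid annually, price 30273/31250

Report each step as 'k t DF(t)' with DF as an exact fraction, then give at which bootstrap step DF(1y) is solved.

1 1 9741/10000
2 2 1899/2000
DF(1y) is solved at step 1

step 1 [1y] swap r/1=259/9741: DF=(1 − 259/9741·(0))/(1+259/9741) = 9741/10000 ≈ 0.974100
step 2 [2y] bond c/1=1/100: DF=(30273/31250 − 1/100·(0.974100))/(1+1/100) = 1899/2000 ≈ 0.949500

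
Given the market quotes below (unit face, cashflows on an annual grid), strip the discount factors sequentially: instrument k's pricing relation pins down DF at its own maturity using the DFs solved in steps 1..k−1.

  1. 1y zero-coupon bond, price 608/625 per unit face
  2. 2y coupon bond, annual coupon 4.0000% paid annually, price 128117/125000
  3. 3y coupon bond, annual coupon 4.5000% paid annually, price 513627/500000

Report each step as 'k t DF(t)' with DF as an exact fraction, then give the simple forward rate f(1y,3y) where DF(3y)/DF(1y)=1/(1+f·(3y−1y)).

1 1 608/625
2 2 9481/10000
3 3 9003/10000
f(1y,3y) = ((608/625)/(9003/10000) − 1)/(2) = 725/18006 ≈ 4.0264%

step 1 [1y] zero: DF = P = 608/625 ≈ 0.972800
step 2 [2y] bond c/1=1/25: DF=(128117/125000 − 1/25·(0.972800))/(1+1/25) = 9481/10000 ≈ 0.948100
step 3 [3y] bond c/1=9/200: DF=(513627/500000 − 9/200·(0.972800+0.948100))/(1+9/200) = 9003/10000 ≈ 0.900300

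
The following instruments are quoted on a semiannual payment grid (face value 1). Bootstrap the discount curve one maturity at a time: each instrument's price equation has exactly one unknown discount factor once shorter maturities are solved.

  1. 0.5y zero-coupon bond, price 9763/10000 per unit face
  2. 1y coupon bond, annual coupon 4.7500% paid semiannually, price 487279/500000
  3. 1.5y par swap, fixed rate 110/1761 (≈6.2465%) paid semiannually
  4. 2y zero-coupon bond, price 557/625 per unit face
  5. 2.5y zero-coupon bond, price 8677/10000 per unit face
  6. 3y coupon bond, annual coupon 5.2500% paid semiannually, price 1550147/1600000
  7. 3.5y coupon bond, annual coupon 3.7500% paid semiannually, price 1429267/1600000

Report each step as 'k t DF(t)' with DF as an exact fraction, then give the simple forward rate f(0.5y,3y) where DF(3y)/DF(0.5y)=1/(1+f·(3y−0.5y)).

step 1 [0.5y] zero: DF = P = 9763/10000 ≈ 0.976300
step 2 [1y] bond c/2=19/800: DF=(487279/500000 − 19/800·(0.976300))/(1+19/800) = 9293/10000 ≈ 0.929300
step 3 [1.5y] swap r/2=55/1761: DF=(1 − 55/1761·(0.976300+0.929300))/(1+55/1761) = 114/125 ≈ 0.912000
step 4 [2y] zero: DF = P = 557/625 ≈ 0.891200
step 5 [2.5y] zero: DF = P = 8677/10000 ≈ 0.867700
step 6 [3y] bond c/2=21/800: DF=(1550147/1600000 − 21/800·(0.976300+0.929300+0.912000+0.891200+0.867700))/(1+21/800) = 827/1000 ≈ 0.827000
step 7 [3.5y] bond c/2=3/160: DF=(1429267/1600000 − 3/160·(0.976300+0.929300+0.912000+0.891200+0.867700+0.827000))/(1+3/160) = 3887/5000 ≈ 0.777400

1 1/2 9763/10000
2 1 9293/10000
3 3/2 114/125
4 2 557/625
5 5/2 8677/10000
6 3 827/1000
7 7/2 3887/5000
f(0.5y,3y) = ((9763/10000)/(827/1000) − 1)/(5/2) = 1493/20675 ≈ 7.2213%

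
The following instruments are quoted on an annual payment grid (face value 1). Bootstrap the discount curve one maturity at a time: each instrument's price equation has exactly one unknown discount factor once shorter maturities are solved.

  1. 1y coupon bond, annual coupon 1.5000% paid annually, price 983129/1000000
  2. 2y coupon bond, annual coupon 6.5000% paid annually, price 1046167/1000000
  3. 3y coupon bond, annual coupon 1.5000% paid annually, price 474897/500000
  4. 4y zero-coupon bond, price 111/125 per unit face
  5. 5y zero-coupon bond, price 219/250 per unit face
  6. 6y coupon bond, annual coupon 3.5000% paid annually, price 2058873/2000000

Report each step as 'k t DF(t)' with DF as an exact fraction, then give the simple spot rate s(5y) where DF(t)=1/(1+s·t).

1 1 4843/5000
2 2 577/625
3 3 4539/5000
4 4 111/125
5 5 219/250
6 6 8403/10000
s(5y) = (1/(219/250) − 1)/(5) = 31/1095 ≈ 2.8311%

step 1 [1y] bond c/1=3/200: DF=(983129/1000000 − 3/200·(0))/(1+3/200) = 4843/5000 ≈ 0.968600
step 2 [2y] bond c/1=13/200: DF=(1046167/1000000 − 13/200·(0.968600))/(1+13/200) = 577/625 ≈ 0.923200
step 3 [3y] bond c/1=3/200: DF=(474897/500000 − 3/200·(0.968600+0.923200))/(1+3/200) = 4539/5000 ≈ 0.907800
step 4 [4y] zero: DF = P = 111/125 ≈ 0.888000
step 5 [5y] zero: DF = P = 219/250 ≈ 0.876000
step 6 [6y] bond c/1=7/200: DF=(2058873/2000000 − 7/200·(0.968600+0.923200+0.907800+0.888000+0.876000))/(1+7/200) = 8403/10000 ≈ 0.840300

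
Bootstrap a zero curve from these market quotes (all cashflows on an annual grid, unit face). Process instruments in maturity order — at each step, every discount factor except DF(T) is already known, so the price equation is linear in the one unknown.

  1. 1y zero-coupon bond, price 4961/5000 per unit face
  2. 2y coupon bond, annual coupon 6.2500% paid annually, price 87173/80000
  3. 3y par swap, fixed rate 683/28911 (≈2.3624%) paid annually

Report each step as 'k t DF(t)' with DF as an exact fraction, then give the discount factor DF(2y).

step 1 [1y] zero: DF = P = 4961/5000 ≈ 0.992200
step 2 [2y] bond c/1=1/16: DF=(87173/80000 − 1/16·(0.992200))/(1+1/16) = 1209/1250 ≈ 0.967200
step 3 [3y] swap r/1=683/28911: DF=(1 − 683/28911·(0.992200+0.967200))/(1+683/28911) = 9317/10000 ≈ 0.931700

1 1 4961/5000
2 2 1209/1250
3 3 9317/10000
DF(2y) = 1209/1250 ≈ 0.967200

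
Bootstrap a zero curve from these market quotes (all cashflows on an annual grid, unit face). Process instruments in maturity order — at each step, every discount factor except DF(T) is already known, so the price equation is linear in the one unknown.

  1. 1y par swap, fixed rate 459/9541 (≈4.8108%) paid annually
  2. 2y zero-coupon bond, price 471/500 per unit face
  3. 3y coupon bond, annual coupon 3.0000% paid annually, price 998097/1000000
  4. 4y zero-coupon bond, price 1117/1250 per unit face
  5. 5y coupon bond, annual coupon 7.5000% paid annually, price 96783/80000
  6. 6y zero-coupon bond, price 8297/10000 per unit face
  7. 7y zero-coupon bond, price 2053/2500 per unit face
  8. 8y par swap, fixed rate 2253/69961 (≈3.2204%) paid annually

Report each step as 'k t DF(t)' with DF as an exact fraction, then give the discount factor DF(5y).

1 1 9541/10000
2 2 471/500
3 3 4569/5000
4 4 1117/1250
5 5 867/1000
6 6 8297/10000
7 7 2053/2500
8 8 7747/10000
DF(5y) = 867/1000 ≈ 0.867000

step 1 [1y] swap r/1=459/9541: DF=(1 − 459/9541·(0))/(1+459/9541) = 9541/10000 ≈ 0.954100
step 2 [2y] zero: DF = P = 471/500 ≈ 0.942000
step 3 [3y] bond c/1=3/100: DF=(998097/1000000 − 3/100·(0.954100+0.942000))/(1+3/100) = 4569/5000 ≈ 0.913800
step 4 [4y] zero: DF = P = 1117/1250 ≈ 0.893600
step 5 [5y] bond c/1=3/40: DF=(96783/80000 − 3/40·(0.954100+0.942000+0.913800+0.893600))/(1+3/40) = 867/1000 ≈ 0.867000
step 6 [6y] zero: DF = P = 8297/10000 ≈ 0.829700
step 7 [7y] zero: DF = P = 2053/2500 ≈ 0.821200
step 8 [8y] swap r/1=2253/69961: DF=(1 − 2253/69961·(0.954100+0.942000+0.913800+0.893600+0.867000+0.829700+0.821200))/(1+2253/69961) = 7747/10000 ≈ 0.774700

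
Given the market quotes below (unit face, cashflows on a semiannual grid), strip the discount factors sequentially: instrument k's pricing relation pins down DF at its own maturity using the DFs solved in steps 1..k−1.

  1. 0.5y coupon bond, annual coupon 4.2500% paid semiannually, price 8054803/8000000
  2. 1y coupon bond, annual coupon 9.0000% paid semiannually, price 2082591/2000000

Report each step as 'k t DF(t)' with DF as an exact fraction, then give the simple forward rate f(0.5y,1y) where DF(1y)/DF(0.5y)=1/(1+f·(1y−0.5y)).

step 1 [0.5y] bond c/2=17/800: DF=(8054803/8000000 − 17/800·(0))/(1+17/800) = 9859/10000 ≈ 0.985900
step 2 [1y] bond c/2=9/200: DF=(2082591/2000000 − 9/200·(0.985900))/(1+9/200) = 477/500 ≈ 0.954000

1 1/2 9859/10000
2 1 477/500
f(0.5y,1y) = ((9859/10000)/(477/500) − 1)/(1/2) = 319/4770 ≈ 6.6876%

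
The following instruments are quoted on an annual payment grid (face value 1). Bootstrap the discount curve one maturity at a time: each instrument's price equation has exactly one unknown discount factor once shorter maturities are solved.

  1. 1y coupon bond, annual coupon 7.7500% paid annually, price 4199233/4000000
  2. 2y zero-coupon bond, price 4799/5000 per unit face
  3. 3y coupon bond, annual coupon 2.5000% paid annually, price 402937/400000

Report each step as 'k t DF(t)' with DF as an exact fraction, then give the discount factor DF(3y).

1 1 9743/10000
2 2 4799/5000
3 3 2339/2500
DF(3y) = 2339/2500 ≈ 0.935600

step 1 [1y] bond c/1=31/400: DF=(4199233/4000000 − 31/400·(0))/(1+31/400) = 9743/10000 ≈ 0.974300
step 2 [2y] zero: DF = P = 4799/5000 ≈ 0.959800
step 3 [3y] bond c/1=1/40: DF=(402937/400000 − 1/40·(0.974300+0.959800))/(1+1/40) = 2339/2500 ≈ 0.935600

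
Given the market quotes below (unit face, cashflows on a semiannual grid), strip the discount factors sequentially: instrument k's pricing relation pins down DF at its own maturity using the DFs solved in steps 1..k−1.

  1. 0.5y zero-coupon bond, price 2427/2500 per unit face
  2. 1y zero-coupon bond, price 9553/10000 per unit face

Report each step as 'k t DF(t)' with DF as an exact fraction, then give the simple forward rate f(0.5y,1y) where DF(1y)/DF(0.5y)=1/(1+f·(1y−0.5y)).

1 1/2 2427/2500
2 1 9553/10000
f(0.5y,1y) = ((2427/2500)/(9553/10000) − 1)/(1/2) = 310/9553 ≈ 3.2451%

step 1 [0.5y] zero: DF = P = 2427/2500 ≈ 0.970800
step 2 [1y] zero: DF = P = 9553/10000 ≈ 0.955300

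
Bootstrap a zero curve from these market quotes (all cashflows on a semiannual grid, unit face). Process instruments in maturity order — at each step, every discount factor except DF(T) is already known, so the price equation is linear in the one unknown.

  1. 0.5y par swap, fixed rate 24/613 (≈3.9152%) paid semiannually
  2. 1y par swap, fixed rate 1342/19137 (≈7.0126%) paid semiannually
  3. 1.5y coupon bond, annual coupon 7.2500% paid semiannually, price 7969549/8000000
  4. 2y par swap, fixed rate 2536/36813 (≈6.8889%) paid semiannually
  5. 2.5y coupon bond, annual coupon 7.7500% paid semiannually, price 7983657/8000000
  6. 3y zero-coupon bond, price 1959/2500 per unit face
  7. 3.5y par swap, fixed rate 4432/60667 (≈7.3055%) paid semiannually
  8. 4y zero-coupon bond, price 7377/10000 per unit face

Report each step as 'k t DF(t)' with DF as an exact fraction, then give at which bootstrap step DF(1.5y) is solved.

step 1 [0.5y] swap r/2=12/613: DF=(1 − 12/613·(0))/(1+12/613) = 613/625 ≈ 0.980800
step 2 [1y] swap r/2=671/19137: DF=(1 − 671/19137·(0.980800))/(1+671/19137) = 9329/10000 ≈ 0.932900
step 3 [1.5y] bond c/2=29/800: DF=(7969549/8000000 − 29/800·(0.980800+0.932900))/(1+29/800) = 559/625 ≈ 0.894400
step 4 [2y] swap r/2=1268/36813: DF=(1 − 1268/36813·(0.980800+0.932900+0.894400))/(1+1268/36813) = 2183/2500 ≈ 0.873200
step 5 [2.5y] bond c/2=31/800: DF=(7983657/8000000 − 31/800·(0.980800+0.932900+0.894400+0.873200))/(1+31/800) = 4117/5000 ≈ 0.823400
step 6 [3y] zero: DF = P = 1959/2500 ≈ 0.783600
step 7 [3.5y] swap r/2=2216/60667: DF=(1 − 2216/60667·(0.980800+0.932900+0.894400+0.873200+0.823400+0.783600))/(1+2216/60667) = 973/1250 ≈ 0.778400
step 8 [4y] zero: DF = P = 7377/10000 ≈ 0.737700

1 1/2 613/625
2 1 9329/10000
3 3/2 559/625
4 2 2183/2500
5 5/2 4117/5000
6 3 1959/2500
7 7/2 973/1250
8 4 7377/10000
DF(1.5y) is solved at step 3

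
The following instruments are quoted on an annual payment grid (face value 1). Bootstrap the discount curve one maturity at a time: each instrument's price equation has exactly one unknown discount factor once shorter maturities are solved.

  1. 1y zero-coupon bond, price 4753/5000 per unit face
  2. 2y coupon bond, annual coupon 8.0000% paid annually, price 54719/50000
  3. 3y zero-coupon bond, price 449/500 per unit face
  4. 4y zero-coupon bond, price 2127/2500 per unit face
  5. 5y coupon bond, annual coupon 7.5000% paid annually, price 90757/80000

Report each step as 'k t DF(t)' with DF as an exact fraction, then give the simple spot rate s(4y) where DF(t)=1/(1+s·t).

1 1 4753/5000
2 2 9429/10000
3 3 449/500
4 4 2127/2500
5 5 2003/2500
s(4y) = (1/(2127/2500) − 1)/(4) = 373/8508 ≈ 4.3841%

step 1 [1y] zero: DF = P = 4753/5000 ≈ 0.950600
step 2 [2y] bond c/1=2/25: DF=(54719/50000 − 2/25·(0.950600))/(1+2/25) = 9429/10000 ≈ 0.942900
step 3 [3y] zero: DF = P = 449/500 ≈ 0.898000
step 4 [4y] zero: DF = P = 2127/2500 ≈ 0.850800
step 5 [5y] bond c/1=3/40: DF=(90757/80000 − 3/40·(0.950600+0.942900+0.898000+0.850800))/(1+3/40) = 2003/2500 ≈ 0.801200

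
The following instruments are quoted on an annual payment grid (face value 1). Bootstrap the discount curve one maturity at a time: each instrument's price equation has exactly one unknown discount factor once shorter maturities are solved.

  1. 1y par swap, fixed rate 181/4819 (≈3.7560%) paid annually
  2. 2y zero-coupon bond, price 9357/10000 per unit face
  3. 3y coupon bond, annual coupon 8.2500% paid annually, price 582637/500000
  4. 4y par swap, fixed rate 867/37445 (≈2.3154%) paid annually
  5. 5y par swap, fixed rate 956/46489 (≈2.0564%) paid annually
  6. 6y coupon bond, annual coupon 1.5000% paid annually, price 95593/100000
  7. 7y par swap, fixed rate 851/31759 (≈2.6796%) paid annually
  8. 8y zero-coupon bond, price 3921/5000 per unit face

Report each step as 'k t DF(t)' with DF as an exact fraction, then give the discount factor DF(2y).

step 1 [1y] swap r/1=181/4819: DF=(1 − 181/4819·(0))/(1+181/4819) = 4819/5000 ≈ 0.963800
step 2 [2y] zero: DF = P = 9357/10000 ≈ 0.935700
step 3 [3y] bond c/1=33/400: DF=(582637/500000 − 33/400·(0.963800+0.935700))/(1+33/400) = 9317/10000 ≈ 0.931700
step 4 [4y] swap r/1=867/37445: DF=(1 − 867/37445·(0.963800+0.935700+0.931700))/(1+867/37445) = 9133/10000 ≈ 0.913300
step 5 [5y] swap r/1=956/46489: DF=(1 − 956/46489·(0.963800+0.935700+0.931700+0.913300))/(1+956/46489) = 2261/2500 ≈ 0.904400
step 6 [6y] bond c/1=3/200: DF=(95593/100000 − 3/200·(0.963800+0.935700+0.931700+0.913300+0.904400))/(1+3/200) = 8731/10000 ≈ 0.873100
step 7 [7y] swap r/1=851/31759: DF=(1 − 851/31759·(0.963800+0.935700+0.931700+0.913300+0.904400+0.873100))/(1+851/31759) = 4149/5000 ≈ 0.829800
step 8 [8y] zero: DF = P = 3921/5000 ≈ 0.784200

1 1 4819/5000
2 2 9357/10000
3 3 9317/10000
4 4 9133/10000
5 5 2261/2500
6 6 8731/10000
7 7 4149/5000
8 8 3921/5000
DF(2y) = 9357/10000 ≈ 0.935700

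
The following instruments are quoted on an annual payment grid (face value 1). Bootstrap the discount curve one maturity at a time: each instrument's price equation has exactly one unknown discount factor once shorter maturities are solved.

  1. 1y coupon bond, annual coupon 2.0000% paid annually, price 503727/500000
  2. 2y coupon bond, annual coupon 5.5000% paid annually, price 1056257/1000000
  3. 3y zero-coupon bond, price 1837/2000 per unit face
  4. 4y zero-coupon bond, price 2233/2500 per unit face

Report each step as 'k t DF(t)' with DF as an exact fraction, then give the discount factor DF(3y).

step 1 [1y] bond c/1=1/50: DF=(503727/500000 − 1/50·(0))/(1+1/50) = 9877/10000 ≈ 0.987700
step 2 [2y] bond c/1=11/200: DF=(1056257/1000000 − 11/200·(0.987700))/(1+11/200) = 9497/10000 ≈ 0.949700
step 3 [3y] zero: DF = P = 1837/2000 ≈ 0.918500
step 4 [4y] zero: DF = P = 2233/2500 ≈ 0.893200

1 1 9877/10000
2 2 9497/10000
3 3 1837/2000
4 4 2233/2500
DF(3y) = 1837/2000 ≈ 0.918500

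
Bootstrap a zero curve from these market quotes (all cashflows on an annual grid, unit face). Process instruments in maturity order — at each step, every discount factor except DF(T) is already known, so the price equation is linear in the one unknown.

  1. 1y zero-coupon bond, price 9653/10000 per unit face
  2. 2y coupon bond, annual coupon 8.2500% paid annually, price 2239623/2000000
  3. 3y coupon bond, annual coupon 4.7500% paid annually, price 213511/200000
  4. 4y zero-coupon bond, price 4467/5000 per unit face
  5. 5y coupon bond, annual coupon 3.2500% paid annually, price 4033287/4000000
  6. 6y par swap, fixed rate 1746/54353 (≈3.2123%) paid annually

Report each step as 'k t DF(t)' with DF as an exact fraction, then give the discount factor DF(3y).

step 1 [1y] zero: DF = P = 9653/10000 ≈ 0.965300
step 2 [2y] bond c/1=33/400: DF=(2239623/2000000 − 33/400·(0.965300))/(1+33/400) = 9609/10000 ≈ 0.960900
step 3 [3y] bond c/1=19/400: DF=(213511/200000 − 19/400·(0.965300+0.960900))/(1+19/400) = 4659/5000 ≈ 0.931800
step 4 [4y] zero: DF = P = 4467/5000 ≈ 0.893400
step 5 [5y] bond c/1=13/400: DF=(4033287/4000000 − 13/400·(0.965300+0.960900+0.931800+0.893400))/(1+13/400) = 1717/2000 ≈ 0.858500
step 6 [6y] swap r/1=1746/54353: DF=(1 − 1746/54353·(0.965300+0.960900+0.931800+0.893400+0.858500))/(1+1746/54353) = 4127/5000 ≈ 0.825400

1 1 9653/10000
2 2 9609/10000
3 3 4659/5000
4 4 4467/5000
5 5 1717/2000
6 6 4127/5000
DF(3y) = 4659/5000 ≈ 0.931800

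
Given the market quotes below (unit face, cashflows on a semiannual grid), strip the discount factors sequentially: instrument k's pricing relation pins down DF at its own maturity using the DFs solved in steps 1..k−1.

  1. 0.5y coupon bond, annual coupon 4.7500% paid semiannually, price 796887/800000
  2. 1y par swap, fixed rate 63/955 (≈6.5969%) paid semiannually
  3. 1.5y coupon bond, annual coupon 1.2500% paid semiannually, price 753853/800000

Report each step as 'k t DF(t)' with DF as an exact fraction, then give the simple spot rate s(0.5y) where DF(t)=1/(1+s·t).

step 1 [0.5y] bond c/2=19/800: DF=(796887/800000 − 19/800·(0))/(1+19/800) = 973/1000 ≈ 0.973000
step 2 [1y] swap r/2=63/1910: DF=(1 − 63/1910·(0.973000))/(1+63/1910) = 937/1000 ≈ 0.937000
step 3 [1.5y] bond c/2=1/160: DF=(753853/800000 − 1/160·(0.973000+0.937000))/(1+1/160) = 4623/5000 ≈ 0.924600

1 1/2 973/1000
2 1 937/1000
3 3/2 4623/5000
s(0.5y) = (1/(973/1000) − 1)/(1/2) = 54/973 ≈ 5.5498%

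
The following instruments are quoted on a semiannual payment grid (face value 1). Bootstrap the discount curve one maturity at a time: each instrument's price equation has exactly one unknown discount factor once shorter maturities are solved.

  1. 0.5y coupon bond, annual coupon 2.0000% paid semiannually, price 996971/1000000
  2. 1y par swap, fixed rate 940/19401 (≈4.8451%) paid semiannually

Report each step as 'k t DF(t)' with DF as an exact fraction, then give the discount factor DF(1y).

step 1 [0.5y] bond c/2=1/100: DF=(996971/1000000 − 1/100·(0))/(1+1/100) = 9871/10000 ≈ 0.987100
step 2 [1y] swap r/2=470/19401: DF=(1 − 470/19401·(0.987100))/(1+470/19401) = 953/1000 ≈ 0.953000

1 1/2 9871/10000
2 1 953/1000
DF(1y) = 953/1000 ≈ 0.953000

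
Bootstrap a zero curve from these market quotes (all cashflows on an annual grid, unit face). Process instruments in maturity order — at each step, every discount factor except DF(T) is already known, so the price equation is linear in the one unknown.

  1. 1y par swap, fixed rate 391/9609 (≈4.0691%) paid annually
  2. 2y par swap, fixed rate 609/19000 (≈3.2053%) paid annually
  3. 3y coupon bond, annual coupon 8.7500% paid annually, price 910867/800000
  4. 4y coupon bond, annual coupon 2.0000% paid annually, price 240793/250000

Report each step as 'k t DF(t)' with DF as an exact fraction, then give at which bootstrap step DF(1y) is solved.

step 1 [1y] swap r/1=391/9609: DF=(1 − 391/9609·(0))/(1+391/9609) = 9609/10000 ≈ 0.960900
step 2 [2y] swap r/1=609/19000: DF=(1 − 609/19000·(0.960900))/(1+609/19000) = 9391/10000 ≈ 0.939100
step 3 [3y] bond c/1=7/80: DF=(910867/800000 − 7/80·(0.960900+0.939100))/(1+7/80) = 8941/10000 ≈ 0.894100
step 4 [4y] bond c/1=1/50: DF=(240793/250000 − 1/50·(0.960900+0.939100+0.894100))/(1+1/50) = 1779/2000 ≈ 0.889500

1 1 9609/10000
2 2 9391/10000
3 3 8941/10000
4 4 1779/2000
DF(1y) is solved at step 1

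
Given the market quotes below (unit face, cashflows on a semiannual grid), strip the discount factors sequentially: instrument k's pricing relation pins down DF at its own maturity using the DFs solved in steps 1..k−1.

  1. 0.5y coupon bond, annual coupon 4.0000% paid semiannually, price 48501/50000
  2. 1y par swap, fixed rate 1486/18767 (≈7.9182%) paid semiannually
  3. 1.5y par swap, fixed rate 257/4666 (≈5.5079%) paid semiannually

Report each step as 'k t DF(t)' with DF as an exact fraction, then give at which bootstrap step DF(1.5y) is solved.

step 1 [0.5y] bond c/2=1/50: DF=(48501/50000 − 1/50·(0))/(1+1/50) = 951/1000 ≈ 0.951000
step 2 [1y] swap r/2=743/18767: DF=(1 − 743/18767·(0.951000))/(1+743/18767) = 9257/10000 ≈ 0.925700
step 3 [1.5y] swap r/2=257/9332: DF=(1 − 257/9332·(0.951000+0.925700))/(1+257/9332) = 9229/10000 ≈ 0.922900

1 1/2 951/1000
2 1 9257/10000
3 3/2 9229/10000
DF(1.5y) is solved at step 3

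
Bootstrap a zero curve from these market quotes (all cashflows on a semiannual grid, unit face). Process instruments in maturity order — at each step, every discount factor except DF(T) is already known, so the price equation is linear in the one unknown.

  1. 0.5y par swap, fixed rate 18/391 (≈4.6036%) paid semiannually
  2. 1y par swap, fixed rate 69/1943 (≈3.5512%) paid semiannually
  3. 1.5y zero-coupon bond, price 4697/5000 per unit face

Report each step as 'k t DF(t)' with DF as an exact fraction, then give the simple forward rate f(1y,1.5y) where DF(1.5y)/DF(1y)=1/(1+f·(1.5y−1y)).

1 1/2 391/400
2 1 1931/2000
3 3/2 4697/5000
f(1y,1.5y) = ((1931/2000)/(4697/5000) − 1)/(1/2) = 261/4697 ≈ 5.5567%

step 1 [0.5y] swap r/2=9/391: DF=(1 − 9/391·(0))/(1+9/391) = 391/400 ≈ 0.977500
step 2 [1y] swap r/2=69/3886: DF=(1 − 69/3886·(0.977500))/(1+69/3886) = 1931/2000 ≈ 0.965500
step 3 [1.5y] zero: DF = P = 4697/5000 ≈ 0.939400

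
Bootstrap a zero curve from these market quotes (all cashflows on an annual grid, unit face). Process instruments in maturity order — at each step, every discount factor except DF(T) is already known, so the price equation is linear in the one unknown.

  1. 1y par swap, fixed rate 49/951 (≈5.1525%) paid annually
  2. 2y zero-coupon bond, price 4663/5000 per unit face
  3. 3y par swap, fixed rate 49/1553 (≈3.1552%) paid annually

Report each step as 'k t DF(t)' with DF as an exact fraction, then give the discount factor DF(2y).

1 1 951/1000
2 2 4663/5000
3 3 4559/5000
DF(2y) = 4663/5000 ≈ 0.932600

step 1 [1y] swap r/1=49/951: DF=(1 − 49/951·(0))/(1+49/951) = 951/1000 ≈ 0.951000
step 2 [2y] zero: DF = P = 4663/5000 ≈ 0.932600
step 3 [3y] swap r/1=49/1553: DF=(1 − 49/1553·(0.951000+0.932600))/(1+49/1553) = 4559/5000 ≈ 0.911800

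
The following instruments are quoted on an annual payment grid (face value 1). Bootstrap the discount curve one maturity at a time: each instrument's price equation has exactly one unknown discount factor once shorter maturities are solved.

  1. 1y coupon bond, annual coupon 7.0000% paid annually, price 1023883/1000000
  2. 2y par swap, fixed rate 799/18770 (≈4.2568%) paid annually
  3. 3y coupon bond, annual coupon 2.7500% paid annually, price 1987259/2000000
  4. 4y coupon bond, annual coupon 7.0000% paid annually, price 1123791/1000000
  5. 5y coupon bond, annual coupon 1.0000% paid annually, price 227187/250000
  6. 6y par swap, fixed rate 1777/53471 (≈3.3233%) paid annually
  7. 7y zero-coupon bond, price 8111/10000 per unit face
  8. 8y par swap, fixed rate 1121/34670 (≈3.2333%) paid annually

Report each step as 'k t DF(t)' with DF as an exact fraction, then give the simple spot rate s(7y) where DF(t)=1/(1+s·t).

1 1 9569/10000
2 2 9201/10000
3 3 573/625
4 4 347/400
5 5 1727/2000
6 6 8223/10000
7 7 8111/10000
8 8 3879/5000
s(7y) = (1/(8111/10000) − 1)/(7) = 1889/56777 ≈ 3.3271%

step 1 [1y] bond c/1=7/100: DF=(1023883/1000000 − 7/100·(0))/(1+7/100) = 9569/10000 ≈ 0.956900
step 2 [2y] swap r/1=799/18770: DF=(1 − 799/18770·(0.956900))/(1+799/18770) = 9201/10000 ≈ 0.920100
step 3 [3y] bond c/1=11/400: DF=(1987259/2000000 − 11/400·(0.956900+0.920100))/(1+11/400) = 573/625 ≈ 0.916800
step 4 [4y] bond c/1=7/100: DF=(1123791/1000000 − 7/100·(0.956900+0.920100+0.916800))/(1+7/100) = 347/400 ≈ 0.867500
step 5 [5y] bond c/1=1/100: DF=(227187/250000 − 1/100·(0.956900+0.920100+0.916800+0.867500))/(1+1/100) = 1727/2000 ≈ 0.863500
step 6 [6y] swap r/1=1777/53471: DF=(1 − 1777/53471·(0.956900+0.920100+0.916800+0.867500+0.863500))/(1+1777/53471) = 8223/10000 ≈ 0.822300
step 7 [7y] zero: DF = P = 8111/10000 ≈ 0.811100
step 8 [8y] swap r/1=1121/34670: DF=(1 − 1121/34670·(0.956900+0.920100+0.916800+0.867500+0.863500+0.822300+0.811100))/(1+1121/34670) = 3879/5000 ≈ 0.775800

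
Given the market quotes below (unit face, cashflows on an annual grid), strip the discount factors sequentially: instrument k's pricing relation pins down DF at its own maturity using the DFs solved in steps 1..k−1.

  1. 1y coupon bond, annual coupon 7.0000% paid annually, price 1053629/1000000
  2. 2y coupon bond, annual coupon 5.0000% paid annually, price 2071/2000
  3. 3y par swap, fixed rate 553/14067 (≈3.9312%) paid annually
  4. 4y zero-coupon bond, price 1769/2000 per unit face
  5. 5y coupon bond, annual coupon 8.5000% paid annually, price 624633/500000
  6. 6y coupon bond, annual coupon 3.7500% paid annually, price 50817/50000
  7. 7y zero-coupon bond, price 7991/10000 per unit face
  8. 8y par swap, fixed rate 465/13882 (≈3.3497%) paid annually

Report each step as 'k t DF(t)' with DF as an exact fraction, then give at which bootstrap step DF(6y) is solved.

1 1 9847/10000
2 2 9393/10000
3 3 4447/5000
4 4 1769/2000
5 5 8617/10000
6 6 2037/2500
7 7 7991/10000
8 8 307/400
DF(6y) is solved at step 6

step 1 [1y] bond c/1=7/100: DF=(1053629/1000000 − 7/100·(0))/(1+7/100) = 9847/10000 ≈ 0.984700
step 2 [2y] bond c/1=1/20: DF=(2071/2000 − 1/20·(0.984700))/(1+1/20) = 9393/10000 ≈ 0.939300
step 3 [3y] swap r/1=553/14067: DF=(1 − 553/14067·(0.984700+0.939300))/(1+553/14067) = 4447/5000 ≈ 0.889400
step 4 [4y] zero: DF = P = 1769/2000 ≈ 0.884500
step 5 [5y] bond c/1=17/200: DF=(624633/500000 − 17/200·(0.984700+0.939300+0.889400+0.884500))/(1+17/200) = 8617/10000 ≈ 0.861700
step 6 [6y] bond c/1=3/80: DF=(50817/50000 − 3/80·(0.984700+0.939300+0.889400+0.884500+0.861700))/(1+3/80) = 2037/2500 ≈ 0.814800
step 7 [7y] zero: DF = P = 7991/10000 ≈ 0.799100
step 8 [8y] swap r/1=465/13882: DF=(1 − 465/13882·(0.984700+0.939300+0.889400+0.884500+0.861700+0.814800+0.799100))/(1+465/13882) = 307/400 ≈ 0.767500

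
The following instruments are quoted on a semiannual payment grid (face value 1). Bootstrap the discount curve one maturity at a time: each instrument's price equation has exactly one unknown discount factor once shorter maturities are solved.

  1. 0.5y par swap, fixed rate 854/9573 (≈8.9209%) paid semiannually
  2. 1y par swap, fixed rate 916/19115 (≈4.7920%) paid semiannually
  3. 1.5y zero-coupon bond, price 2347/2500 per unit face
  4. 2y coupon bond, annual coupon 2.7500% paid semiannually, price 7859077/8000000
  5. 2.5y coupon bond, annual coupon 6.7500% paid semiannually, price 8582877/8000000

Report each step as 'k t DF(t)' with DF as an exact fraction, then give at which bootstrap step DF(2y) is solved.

1 1/2 9573/10000
2 1 4771/5000
3 3/2 2347/2500
4 2 1163/1250
5 5/2 1143/1250
DF(2y) is solved at step 4

step 1 [0.5y] swap r/2=427/9573: DF=(1 − 427/9573·(0))/(1+427/9573) = 9573/10000 ≈ 0.957300
step 2 [1y] swap r/2=458/19115: DF=(1 − 458/19115·(0.957300))/(1+458/19115) = 4771/5000 ≈ 0.954200
step 3 [1.5y] zero: DF = P = 2347/2500 ≈ 0.938800
step 4 [2y] bond c/2=11/800: DF=(7859077/8000000 − 11/800·(0.957300+0.954200+0.938800))/(1+11/800) = 1163/1250 ≈ 0.930400
step 5 [2.5y] bond c/2=27/800: DF=(8582877/8000000 − 27/800·(0.957300+0.954200+0.938800+0.930400))/(1+27/800) = 1143/1250 ≈ 0.914400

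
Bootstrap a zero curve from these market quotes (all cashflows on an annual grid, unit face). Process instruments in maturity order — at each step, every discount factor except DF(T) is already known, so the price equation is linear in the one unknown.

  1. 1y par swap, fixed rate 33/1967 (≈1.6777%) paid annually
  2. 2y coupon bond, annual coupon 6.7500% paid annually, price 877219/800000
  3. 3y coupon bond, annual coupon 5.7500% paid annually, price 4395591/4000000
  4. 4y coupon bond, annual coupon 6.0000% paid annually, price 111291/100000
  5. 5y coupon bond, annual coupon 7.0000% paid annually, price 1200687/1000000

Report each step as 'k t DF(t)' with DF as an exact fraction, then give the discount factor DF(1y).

step 1 [1y] swap r/1=33/1967: DF=(1 − 33/1967·(0))/(1+33/1967) = 1967/2000 ≈ 0.983500
step 2 [2y] bond c/1=27/400: DF=(877219/800000 − 27/400·(0.983500))/(1+27/400) = 193/200 ≈ 0.965000
step 3 [3y] bond c/1=23/400: DF=(4395591/4000000 − 23/400·(0.983500+0.965000))/(1+23/400) = 2333/2500 ≈ 0.933200
step 4 [4y] bond c/1=3/50: DF=(111291/100000 − 3/50·(0.983500+0.965000+0.933200))/(1+3/50) = 2217/2500 ≈ 0.886800
step 5 [5y] bond c/1=7/100: DF=(1200687/1000000 − 7/100·(0.983500+0.965000+0.933200+0.886800))/(1+7/100) = 2189/2500 ≈ 0.875600

1 1 1967/2000
2 2 193/200
3 3 2333/2500
4 4 2217/2500
5 5 2189/2500
DF(1y) = 1967/2000 ≈ 0.983500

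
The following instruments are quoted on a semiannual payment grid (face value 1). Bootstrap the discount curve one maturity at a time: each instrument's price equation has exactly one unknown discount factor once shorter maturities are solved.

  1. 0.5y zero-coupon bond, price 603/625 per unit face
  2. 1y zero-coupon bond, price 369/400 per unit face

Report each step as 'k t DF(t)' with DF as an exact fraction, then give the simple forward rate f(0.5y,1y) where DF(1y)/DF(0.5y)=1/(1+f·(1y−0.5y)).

step 1 [0.5y] zero: DF = P = 603/625 ≈ 0.964800
step 2 [1y] zero: DF = P = 369/400 ≈ 0.922500

1 1/2 603/625
2 1 369/400
f(0.5y,1y) = ((603/625)/(369/400) − 1)/(1/2) = 94/1025 ≈ 9.1707%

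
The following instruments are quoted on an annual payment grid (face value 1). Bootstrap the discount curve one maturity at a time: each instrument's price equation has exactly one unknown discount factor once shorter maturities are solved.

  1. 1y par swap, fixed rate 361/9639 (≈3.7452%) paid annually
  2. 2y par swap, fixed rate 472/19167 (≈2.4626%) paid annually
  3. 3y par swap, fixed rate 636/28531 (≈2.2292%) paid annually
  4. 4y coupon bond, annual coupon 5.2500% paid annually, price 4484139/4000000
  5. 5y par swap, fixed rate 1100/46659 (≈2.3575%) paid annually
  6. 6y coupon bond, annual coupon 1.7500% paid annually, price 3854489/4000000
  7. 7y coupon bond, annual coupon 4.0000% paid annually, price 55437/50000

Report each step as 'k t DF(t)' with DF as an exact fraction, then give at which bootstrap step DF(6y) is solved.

step 1 [1y] swap r/1=361/9639: DF=(1 − 361/9639·(0))/(1+361/9639) = 9639/10000 ≈ 0.963900
step 2 [2y] swap r/1=472/19167: DF=(1 − 472/19167·(0.963900))/(1+472/19167) = 1191/1250 ≈ 0.952800
step 3 [3y] swap r/1=636/28531: DF=(1 − 636/28531·(0.963900+0.952800))/(1+636/28531) = 2341/2500 ≈ 0.936400
step 4 [4y] bond c/1=21/400: DF=(4484139/4000000 − 21/400·(0.963900+0.952800+0.936400))/(1+21/400) = 2307/2500 ≈ 0.922800
step 5 [5y] swap r/1=1100/46659: DF=(1 − 1100/46659·(0.963900+0.952800+0.936400+0.922800))/(1+1100/46659) = 89/100 ≈ 0.890000
step 6 [6y] bond c/1=7/400: DF=(3854489/4000000 − 7/400·(0.963900+0.952800+0.936400+0.922800+0.890000))/(1+7/400) = 2167/2500 ≈ 0.866800
step 7 [7y] bond c/1=1/25: DF=(55437/50000 − 1/25·(0.963900+0.952800+0.936400+0.922800+0.890000+0.866800))/(1+1/25) = 8533/10000 ≈ 0.853300

1 1 9639/10000
2 2 1191/1250
3 3 2341/2500
4 4 2307/2500
5 5 89/100
6 6 2167/2500
7 7 8533/10000
DF(6y) is solved at step 6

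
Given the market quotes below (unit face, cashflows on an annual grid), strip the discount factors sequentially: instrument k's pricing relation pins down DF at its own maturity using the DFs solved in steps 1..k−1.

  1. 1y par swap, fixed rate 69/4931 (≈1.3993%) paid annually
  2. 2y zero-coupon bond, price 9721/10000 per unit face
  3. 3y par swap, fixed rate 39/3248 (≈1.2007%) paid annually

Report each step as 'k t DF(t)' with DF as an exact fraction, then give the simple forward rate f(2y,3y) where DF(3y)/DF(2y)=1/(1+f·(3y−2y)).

step 1 [1y] swap r/1=69/4931: DF=(1 − 69/4931·(0))/(1+69/4931) = 4931/5000 ≈ 0.986200
step 2 [2y] zero: DF = P = 9721/10000 ≈ 0.972100
step 3 [3y] swap r/1=39/3248: DF=(1 − 39/3248·(0.986200+0.972100))/(1+39/3248) = 9649/10000 ≈ 0.964900

1 1 4931/5000
2 2 9721/10000
3 3 9649/10000
f(2y,3y) = ((9721/10000)/(9649/10000) − 1)/(1) = 72/9649 ≈ 0.7462%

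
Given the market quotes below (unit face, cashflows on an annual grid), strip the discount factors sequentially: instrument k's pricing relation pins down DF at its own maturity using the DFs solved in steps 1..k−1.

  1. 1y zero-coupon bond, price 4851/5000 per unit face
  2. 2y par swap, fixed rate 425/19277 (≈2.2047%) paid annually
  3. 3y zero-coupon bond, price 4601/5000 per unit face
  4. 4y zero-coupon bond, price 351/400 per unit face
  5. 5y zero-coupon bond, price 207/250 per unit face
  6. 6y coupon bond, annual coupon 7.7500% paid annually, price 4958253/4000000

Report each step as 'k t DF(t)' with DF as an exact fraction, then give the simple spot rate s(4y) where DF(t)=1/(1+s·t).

step 1 [1y] zero: DF = P = 4851/5000 ≈ 0.970200
step 2 [2y] swap r/1=425/19277: DF=(1 − 425/19277·(0.970200))/(1+425/19277) = 383/400 ≈ 0.957500
step 3 [3y] zero: DF = P = 4601/5000 ≈ 0.920200
step 4 [4y] zero: DF = P = 351/400 ≈ 0.877500
step 5 [5y] zero: DF = P = 207/250 ≈ 0.828000
step 6 [6y] bond c/1=31/400: DF=(4958253/4000000 − 31/400·(0.970200+0.957500+0.920200+0.877500+0.828000))/(1+31/400) = 8229/10000 ≈ 0.822900

1 1 4851/5000
2 2 383/400
3 3 4601/5000
4 4 351/400
5 5 207/250
6 6 8229/10000
s(4y) = (1/(351/400) − 1)/(4) = 49/1404 ≈ 3.4900%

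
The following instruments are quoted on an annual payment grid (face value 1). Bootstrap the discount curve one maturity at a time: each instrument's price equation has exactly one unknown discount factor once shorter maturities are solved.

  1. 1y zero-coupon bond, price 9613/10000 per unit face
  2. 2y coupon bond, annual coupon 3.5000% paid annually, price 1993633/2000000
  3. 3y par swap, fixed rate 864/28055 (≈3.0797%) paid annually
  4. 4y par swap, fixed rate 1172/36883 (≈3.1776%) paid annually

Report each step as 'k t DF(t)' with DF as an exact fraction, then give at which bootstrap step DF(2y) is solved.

1 1 9613/10000
2 2 4653/5000
3 3 571/625
4 4 2207/2500
DF(2y) is solved at step 2

step 1 [1y] zero: DF = P = 9613/10000 ≈ 0.961300
step 2 [2y] bond c/1=7/200: DF=(1993633/2000000 − 7/200·(0.961300))/(1+7/200) = 4653/5000 ≈ 0.930600
step 3 [3y] swap r/1=864/28055: DF=(1 − 864/28055·(0.961300+0.930600))/(1+864/28055) = 571/625 ≈ 0.913600
step 4 [4y] swap r/1=1172/36883: DF=(1 − 1172/36883·(0.961300+0.930600+0.913600))/(1+1172/36883) = 2207/2500 ≈ 0.882800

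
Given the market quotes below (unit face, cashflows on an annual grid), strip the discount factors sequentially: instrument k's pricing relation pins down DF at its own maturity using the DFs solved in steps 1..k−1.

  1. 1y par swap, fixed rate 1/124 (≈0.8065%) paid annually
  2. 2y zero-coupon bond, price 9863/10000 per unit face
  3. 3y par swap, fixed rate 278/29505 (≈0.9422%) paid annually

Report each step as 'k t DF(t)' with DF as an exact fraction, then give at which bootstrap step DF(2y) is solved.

step 1 [1y] swap r/1=1/124: DF=(1 − 1/124·(0))/(1+1/124) = 124/125 ≈ 0.992000
step 2 [2y] zero: DF = P = 9863/10000 ≈ 0.986300
step 3 [3y] swap r/1=278/29505: DF=(1 − 278/29505·(0.992000+0.986300))/(1+278/29505) = 4861/5000 ≈ 0.972200

1 1 124/125
2 2 9863/10000
3 3 4861/5000
DF(2y) is solved at step 2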